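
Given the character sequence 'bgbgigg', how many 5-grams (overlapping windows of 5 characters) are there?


String 'bgbgigg' has length L = 7.
Number of overlapping n-grams = L - n + 1
Substituting: 7 - 5 + 1 = 3

3


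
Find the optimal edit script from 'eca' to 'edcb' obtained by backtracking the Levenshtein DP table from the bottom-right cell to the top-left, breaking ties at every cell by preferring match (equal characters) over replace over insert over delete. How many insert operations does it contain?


Edit distance = 2. Backtracking from cell (3, 4) with preference match > replace > insert > delete,
then listing the resulting alignment 'eca' -> 'edcb' left to right:
  Step 1: keep 'e'
  Step 2: insert 'd' [insertion #1]
  Step 3: keep 'c'
  Step 4: replace a->b
Total insertions: 1

1


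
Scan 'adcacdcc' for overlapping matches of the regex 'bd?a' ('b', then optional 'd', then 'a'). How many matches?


Pattern: bd?a means 'b', then optional 'd', then 'a'.
Scanning 'adcacdcc' position-by-position:
  Pos 0: window 'adc' -> no
  Pos 1: window 'dca' -> no
  Pos 2: window 'cac' -> no
  Pos 3: window 'acd' -> no
  Pos 4: window 'cdc' -> no
  Pos 5: window 'dcc' -> no
  Pos 6: window 'cc' -> no
  Pos 7: window 'c' -> no
Total matches: 0

0


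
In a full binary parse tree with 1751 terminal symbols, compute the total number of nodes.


Leaf nodes (terminals): 1751
Internal nodes = n - 1 = 1751 - 1 = 1750
Total = leaves + internal = 1751 + 1750 = 3501

3501


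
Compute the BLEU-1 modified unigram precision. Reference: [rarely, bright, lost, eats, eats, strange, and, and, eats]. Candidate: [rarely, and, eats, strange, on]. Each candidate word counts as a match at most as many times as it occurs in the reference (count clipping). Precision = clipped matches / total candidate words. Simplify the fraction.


Reference word counts: {'and': 2, 'bright': 1, 'eats': 3, 'lost': 1, 'rarely': 1, 'strange': 1}
Checking each candidate word (with clipping):
  'rarely' -> in reference (ref count 1, used 1/1) -> match (matches: 1)
  'and' -> in reference (ref count 2, used 1/2) -> match (matches: 2)
  'eats' -> in reference (ref count 3, used 1/3) -> match (matches: 3)
  'strange' -> in reference (ref count 1, used 1/1) -> match (matches: 4)
  'on' -> not in reference -> no match (matches: 4)
Clipped matches: 4, Candidate length: 5
Precision = 4/5

4/5


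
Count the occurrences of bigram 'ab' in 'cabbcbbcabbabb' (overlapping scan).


Scanning 'cabbcbbcabbabb' for bigram 'ab':
  Position 0: 'ca' -> no
  Position 1: 'ab' -> MATCH
  Position 2: 'bb' -> no
  Position 3: 'bc' -> no
  Position 4: 'cb' -> no
  Position 5: 'bb' -> no
  Position 6: 'bc' -> no
  Position 7: 'ca' -> no
  Position 8: 'ab' -> MATCH
  Position 9: 'bb' -> no
  Position 10: 'ba' -> no
  Position 11: 'ab' -> MATCH
  Position 12: 'bb' -> no
Total matches: 3

3


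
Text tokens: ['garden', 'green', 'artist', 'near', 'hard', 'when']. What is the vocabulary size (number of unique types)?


Listing all tokens and tracking unique types:
  Token 1: 'garden' -> NEW (unique so far: 1)
  Token 2: 'green' -> NEW (unique so far: 2)
  Token 3: 'artist' -> NEW (unique so far: 3)
  Token 4: 'near' -> NEW (unique so far: 4)
  Token 5: 'hard' -> NEW (unique so far: 5)
  Token 6: 'when' -> NEW (unique so far: 6)
Unique types: ('artist', 'garden', 'green', 'hard', 'near', 'when')
Vocabulary size: 6

6


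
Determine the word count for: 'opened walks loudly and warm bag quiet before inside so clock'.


Counting words by splitting on spaces:
  Word 1: 'opened'
  Word 2: 'walks'
  Word 3: 'loudly'
  Word 4: 'and'
  Word 5: 'warm'
  Word 6: 'bag'
  Word 7: 'quiet'
  Word 8: 'before'
  Word 9: 'inside'
  Word 10: 'so'
  Word 11: 'clock'
Total words: 11

11


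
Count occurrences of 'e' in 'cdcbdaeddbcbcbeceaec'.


Scanning 'cdcbdaeddbcbcbeceaec' for 'e':
  Position 6: 'e' -> MATCH (count: 1)
  Position 14: 'e' -> MATCH (count: 2)
  Position 16: 'e' -> MATCH (count: 3)
  Position 18: 'e' -> MATCH (count: 4)
Total occurrences of 'e': 4

4


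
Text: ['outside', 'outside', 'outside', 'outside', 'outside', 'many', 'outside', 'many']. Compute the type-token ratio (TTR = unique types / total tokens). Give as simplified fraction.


Tokens: 8
Unique types: ('many', 'outside') = 2
TTR = 2/8
Simplify: divide both by 2 -> 1/4
TTR = 1/4

1/4


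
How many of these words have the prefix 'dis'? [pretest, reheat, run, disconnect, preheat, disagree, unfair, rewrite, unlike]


Checking each word for prefix 'dis':
  'pretest' -> no (count: 0)
  'reheat' -> no (count: 0)
  'run' -> no (count: 0)
  'disconnect' -> YES, starts with 'dis' (count: 1)
  'preheat' -> no (count: 1)
  'disagree' -> YES, starts with 'dis' (count: 2)
  'unfair' -> no (count: 2)
  'rewrite' -> no (count: 2)
  'unlike' -> no (count: 2)
Total with prefix 'dis': 2

2


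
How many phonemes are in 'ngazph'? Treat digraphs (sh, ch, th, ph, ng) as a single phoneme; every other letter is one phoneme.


Parsing 'ngazph' greedily, digraphs first:
  'ng' -> digraph (1 consonant phoneme) (phonemes so far: 1)
  'a' -> vowel phoneme (phonemes so far: 2)
  'z' -> consonant phoneme (phonemes so far: 3)
  'ph' -> digraph (1 consonant phoneme) (phonemes so far: 4)
Total phonemes: 4

4


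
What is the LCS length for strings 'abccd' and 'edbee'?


DP table for LCS of 'abccd' and 'edbee':
       e  d  b  e  e
    0  0  0  0  0  0
  a 0  0  0  0  0  0
  b 0  0  0  1  1  1
  c 0  0  0  1  1  1
  c 0  0  0  1  1  1
  d 0  0  1  1  1  1
LCS: 'b'
LCS length = 1

1


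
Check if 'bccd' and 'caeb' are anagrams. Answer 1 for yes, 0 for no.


Sort characters of 'bccd': 'bccd'
Sort characters of 'caeb': 'abce'
Sorted forms differ -> they are NOT anagrams
Result: 0

0


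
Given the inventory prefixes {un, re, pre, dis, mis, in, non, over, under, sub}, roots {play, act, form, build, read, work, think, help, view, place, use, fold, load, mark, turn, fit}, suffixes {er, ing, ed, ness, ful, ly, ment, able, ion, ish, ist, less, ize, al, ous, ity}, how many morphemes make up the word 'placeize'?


Segmenting 'placeize' against the inventory:
  'place' -> root (morpheme 1)
  'ize' -> suffix (morpheme 2)
Total morphemes: 2

2


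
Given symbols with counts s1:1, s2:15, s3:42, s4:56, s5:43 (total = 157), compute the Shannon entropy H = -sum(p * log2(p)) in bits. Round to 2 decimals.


Computing entropy H = -sum(p_i * log2(p_i)):
  s1: p = 1/157 = 0.0064, -p*log2(p) = 0.0465
  s2: p = 15/157 = 0.0955, -p*log2(p) = 0.3237
  s3: p = 42/157 = 0.2675, -p*log2(p) = 0.5089
  s4: p = 56/157 = 0.3567, -p*log2(p) = 0.5305
  s5: p = 43/157 = 0.2739, -p*log2(p) = 0.5117
H = sum of terms = 1.9213
Rounded to 2 decimals: 1.92

1.92


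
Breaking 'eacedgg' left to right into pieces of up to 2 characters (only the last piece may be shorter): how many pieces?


'eacedgg' has 7 characters.
Chunking with max size 2:
  Chunk 1: 'ea' (positions 0-1)
  Chunk 2: 'ce' (positions 2-3)
  Chunk 3: 'dg' (positions 4-5)
  Chunk 4: 'g' (positions 6-6)
Total chunks: ceil(7 / 2) = 4

4


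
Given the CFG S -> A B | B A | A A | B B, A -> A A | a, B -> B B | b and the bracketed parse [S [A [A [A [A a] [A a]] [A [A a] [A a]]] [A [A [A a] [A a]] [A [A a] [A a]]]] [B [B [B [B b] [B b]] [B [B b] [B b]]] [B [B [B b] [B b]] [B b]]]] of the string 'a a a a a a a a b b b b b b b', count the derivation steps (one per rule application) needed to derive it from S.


Every bracketed nonterminal node [X ...] in the tree is produced by exactly one rule application.
Reading the tree off as a leftmost derivation:
  Step 1: S  =>  A B   (applied S -> A B)
  Step 2: A B  =>  A A B   (applied A -> A A)
  Step 3: A A B  =>  A A A B   (applied A -> A A)
  Step 4: A A A B  =>  A A A A B   (applied A -> A A)
  Step 5: A A A A B  =>  a A A A B   (applied A -> a)
  Step 6: a A A A B  =>  a a A A B   (applied A -> a)
  Step 7: a a A A B  =>  a a A A A B   (applied A -> A A)
  Step 8: a a A A A B  =>  a a a A A B   (applied A -> a)
  Step 9: a a a A A B  =>  a a a a A B   (applied A -> a)
  Step 10: a a a a A B  =>  a a a a A A B   (applied A -> A A)
  Step 11: a a a a A A B  =>  a a a a A A A B   (applied A -> A A)
  Step 12: a a a a A A A B  =>  a a a a a A A B   (applied A -> a)
  Step 13: a a a a a A A B  =>  a a a a a a A B   (applied A -> a)
  Step 14: a a a a a a A B  =>  a a a a a a A A B   (applied A -> A A)
  Step 15: a a a a a a A A B  =>  a a a a a a a A B   (applied A -> a)
  Step 16: a a a a a a a A B  =>  a a a a a a a a B   (applied A -> a)
  Step 17: a a a a a a a a B  =>  a a a a a a a a B B   (applied B -> B B)
  Step 18: a a a a a a a a B B  =>  a a a a a a a a B B B   (applied B -> B B)
  Step 19: a a a a a a a a B B B  =>  a a a a a a a a B B B B   (applied B -> B B)
  Step 20: a a a a a a a a B B B B  =>  a a a a a a a a b B B B   (applied B -> b)
  Step 21: a a a a a a a a b B B B  =>  a a a a a a a a b b B B   (applied B -> b)
  Step 22: a a a a a a a a b b B B  =>  a a a a a a a a b b B B B   (applied B -> B B)
  Step 23: a a a a a a a a b b B B B  =>  a a a a a a a a b b b B B   (applied B -> b)
  Step 24: a a a a a a a a b b b B B  =>  a a a a a a a a b b b b B   (applied B -> b)
  Step 25: a a a a a a a a b b b b B  =>  a a a a a a a a b b b b B B   (applied B -> B B)
  Step 26: a a a a a a a a b b b b B B  =>  a a a a a a a a b b b b B B B   (applied B -> B B)
  Step 27: a a a a a a a a b b b b B B B  =>  a a a a a a a a b b b b b B B   (applied B -> b)
  Step 28: a a a a a a a a b b b b b B B  =>  a a a a a a a a b b b b b b B   (applied B -> b)
  Step 29: a a a a a a a a b b b b b b B  =>  a a a a a a a a b b b b b b b   (applied B -> b)
Final yield: a a a a a a a a b b b b b b b
Total rewrite steps: 29

29


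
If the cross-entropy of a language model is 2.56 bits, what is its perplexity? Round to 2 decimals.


Perplexity formula: PP = 2^H
H = 2.56
PP = 2^2.56
Decompose: 2^2.56 = 2^2 * 2^0.56
2^2 = 4, 2^0.56 ~ 1.4742692
PP ~ 4 * 1.4742692 = 5.8970768
Rounded to 2 decimals: 5.90

5.90


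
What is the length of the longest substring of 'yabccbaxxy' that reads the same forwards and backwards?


Scanning 'yabccbaxxy' for palindromic substrings.
Substring at positions 1-6: 'abccba'.
Check: reverse('abccba') = 'abccba' -> palindrome confirmed.
Neighbouring characters ('y' / 'x') break symmetry, so it cannot extend further.
No longer palindromic substring exists; longest length = 6

6


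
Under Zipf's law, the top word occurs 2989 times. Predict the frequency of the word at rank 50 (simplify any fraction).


Zipf's law: freq(rank) = f1 / rank
f1 = 2989, rank = 50
freq = 2989 / 50
GCD(2989, 50) = 1
Simplified: 2989/50

2989/50


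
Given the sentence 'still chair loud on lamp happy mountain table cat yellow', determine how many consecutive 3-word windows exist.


Word trigrams from [10] words:
  Trigram 1: (still chair loud)
  Trigram 2: (chair loud on)
  Trigram 3: (loud on lamp)
  Trigram 4: (on lamp happy)
  Trigram 5: (lamp happy mountain)
  Trigram 6: (happy mountain table)
  Trigram 7: (mountain table cat)
  Trigram 8: (table cat yellow)
Total word trigrams: 10 - 2 = 8

8


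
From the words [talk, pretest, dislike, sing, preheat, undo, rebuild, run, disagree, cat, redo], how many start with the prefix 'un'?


Checking each word for prefix 'un':
  'talk' -> no (count: 0)
  'pretest' -> no (count: 0)
  'dislike' -> no (count: 0)
  'sing' -> no (count: 0)
  'preheat' -> no (count: 0)
  'undo' -> YES, starts with 'un' (count: 1)
  'rebuild' -> no (count: 1)
  'run' -> no (count: 1)
  'disagree' -> no (count: 1)
  'cat' -> no (count: 1)
  'redo' -> no (count: 1)
Total with prefix 'un': 1

1


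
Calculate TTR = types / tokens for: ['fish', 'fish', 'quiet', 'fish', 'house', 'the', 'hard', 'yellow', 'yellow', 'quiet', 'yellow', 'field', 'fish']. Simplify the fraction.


Tokens: 13
Unique types: ('field', 'fish', 'hard', 'house', 'quiet', 'the', 'yellow') = 7
TTR = 7/13
Already in lowest terms.

7/13


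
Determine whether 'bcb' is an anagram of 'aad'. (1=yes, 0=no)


Sort characters of 'bcb': 'bbc'
Sort characters of 'aad': 'aad'
Sorted forms differ -> they are NOT anagrams
Result: 0

0


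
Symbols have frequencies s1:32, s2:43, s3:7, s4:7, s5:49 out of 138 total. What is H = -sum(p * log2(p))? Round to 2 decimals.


Computing entropy H = -sum(p_i * log2(p_i)):
  s1: p = 32/138 = 0.2319, -p*log2(p) = 0.4889
  s2: p = 43/138 = 0.3116, -p*log2(p) = 0.5242
  s3: p = 7/138 = 0.0507, -p*log2(p) = 0.2182
  s4: p = 7/138 = 0.0507, -p*log2(p) = 0.2182
  s5: p = 49/138 = 0.3551, -p*log2(p) = 0.5304
H = sum of terms = 1.9799
Rounded to 2 decimals: 1.98

1.98


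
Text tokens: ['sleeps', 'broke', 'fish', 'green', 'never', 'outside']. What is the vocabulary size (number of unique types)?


Listing all tokens and tracking unique types:
  Token 1: 'sleeps' -> NEW (unique so far: 1)
  Token 2: 'broke' -> NEW (unique so far: 2)
  Token 3: 'fish' -> NEW (unique so far: 3)
  Token 4: 'green' -> NEW (unique so far: 4)
  Token 5: 'never' -> NEW (unique so far: 5)
  Token 6: 'outside' -> NEW (unique so far: 6)
Unique types: ('broke', 'fish', 'green', 'never', 'outside', 'sleeps')
Vocabulary size: 6

6


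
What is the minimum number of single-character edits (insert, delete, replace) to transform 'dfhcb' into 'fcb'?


Building DP table for s1='dfhcb' (len 5) and s2='fcb' (len 3):
       f  c  b
    0  1  2  3
  d 1  1  2  3
  f 2  1  2  3
  h 3  2  2  3
  c 4  3  2  3
  b 5  4  3  2
Edit distance = dp[5][3] = 2

2


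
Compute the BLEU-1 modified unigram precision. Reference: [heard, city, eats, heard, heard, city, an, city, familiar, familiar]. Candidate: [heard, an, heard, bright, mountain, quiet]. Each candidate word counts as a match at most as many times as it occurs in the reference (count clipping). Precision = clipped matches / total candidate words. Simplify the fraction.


Reference word counts: {'an': 1, 'city': 3, 'eats': 1, 'familiar': 2, 'heard': 3}
Checking each candidate word (with clipping):
  'heard' -> in reference (ref count 3, used 1/3) -> match (matches: 1)
  'an' -> in reference (ref count 1, used 1/1) -> match (matches: 2)
  'heard' -> in reference (ref count 3, used 2/3) -> match (matches: 3)
  'bright' -> not in reference -> no match (matches: 3)
  'mountain' -> not in reference -> no match (matches: 3)
  'quiet' -> not in reference -> no match (matches: 3)
Clipped matches: 3, Candidate length: 6
Precision = 3/6 = 1/2

1/2


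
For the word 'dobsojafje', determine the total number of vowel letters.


Scanning each character of 'dobsojafje':
  Position 1: 'd' -> consonant (running count: 0)
  Position 2: 'o' -> vowel (running count: 1)
  Position 3: 'b' -> consonant (running count: 1)
  Position 4: 's' -> consonant (running count: 1)
  Position 5: 'o' -> vowel (running count: 2)
  Position 6: 'j' -> consonant (running count: 2)
  Position 7: 'a' -> vowel (running count: 3)
  Position 8: 'f' -> consonant (running count: 3)
  Position 9: 'j' -> consonant (running count: 3)
  Position 10: 'e' -> vowel (running count: 4)
Total vowels: 4

4


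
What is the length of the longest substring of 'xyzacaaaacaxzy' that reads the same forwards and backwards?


Scanning 'xyzacaaaacaxzy' for palindromic substrings.
Substring at positions 3-10: 'acaaaaca'.
Check: reverse('acaaaaca') = 'acaaaaca' -> palindrome confirmed.
Neighbouring characters ('z' / 'x') break symmetry, so it cannot extend further.
No longer palindromic substring exists; longest length = 8

8


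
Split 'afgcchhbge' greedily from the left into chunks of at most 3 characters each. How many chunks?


'afgcchhbge' has 10 characters.
Chunking with max size 3:
  Chunk 1: 'afg' (positions 0-2)
  Chunk 2: 'cch' (positions 3-5)
  Chunk 3: 'hbg' (positions 6-8)
  Chunk 4: 'e' (positions 9-9)
Total chunks: ceil(10 / 3) = 4

4


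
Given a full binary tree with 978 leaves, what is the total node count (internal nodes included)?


Leaf nodes (terminals): 978
Internal nodes = n - 1 = 978 - 1 = 977
Total = leaves + internal = 978 + 977 = 1955

1955


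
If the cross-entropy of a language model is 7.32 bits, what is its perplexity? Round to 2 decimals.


Perplexity formula: PP = 2^H
H = 7.32
PP = 2^7.32
Decompose: 2^7.32 = 2^7 * 2^0.32
2^7 = 128, 2^0.32 ~ 1.2483305
PP ~ 128 * 1.2483305 = 159.7863040
Rounded to 2 decimals: 159.79

159.79


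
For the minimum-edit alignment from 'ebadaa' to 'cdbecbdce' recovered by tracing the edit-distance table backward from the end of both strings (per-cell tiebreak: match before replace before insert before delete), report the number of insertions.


Edit distance = 7. Backtracking from cell (6, 9) with preference match > replace > insert > delete,
then listing the resulting alignment 'ebadaa' -> 'cdbecbdce' left to right:
  Step 1: insert 'c' [insertion #1]
  Step 2: insert 'd' [insertion #2]
  Step 3: insert 'b' [insertion #3]
  Step 4: keep 'e'
  Step 5: replace b->c
  Step 6: replace a->b
  Step 7: keep 'd'
  Step 8: replace a->c
  Step 9: replace a->e
Total insertions: 3

3


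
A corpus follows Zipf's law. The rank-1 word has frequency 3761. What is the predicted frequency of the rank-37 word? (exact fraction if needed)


Zipf's law: freq(rank) = f1 / rank
f1 = 3761, rank = 37
freq = 3761 / 37
GCD(3761, 37) = 1
Simplified: 3761/37

3761/37


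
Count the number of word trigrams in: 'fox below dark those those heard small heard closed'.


Word trigrams from [9] words:
  Trigram 1: (fox below dark)
  Trigram 2: (below dark those)
  Trigram 3: (dark those those)
  Trigram 4: (those those heard)
  Trigram 5: (those heard small)
  Trigram 6: (heard small heard)
  Trigram 7: (small heard closed)
Total word trigrams: 9 - 2 = 7

7


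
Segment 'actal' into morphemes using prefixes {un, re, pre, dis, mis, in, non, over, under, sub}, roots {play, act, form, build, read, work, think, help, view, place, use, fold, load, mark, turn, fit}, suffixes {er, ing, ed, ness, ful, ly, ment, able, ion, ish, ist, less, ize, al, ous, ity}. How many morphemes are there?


Segmenting 'actal' against the inventory:
  'act' -> root (morpheme 1)
  'al' -> suffix (morpheme 2)
Total morphemes: 2

2


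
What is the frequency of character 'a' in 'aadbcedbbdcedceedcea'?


Scanning 'aadbcedbbdcedceedcea' for 'a':
  Position 0: 'a' -> MATCH (count: 1)
  Position 1: 'a' -> MATCH (count: 2)
  Position 19: 'a' -> MATCH (count: 3)
Total occurrences of 'a': 3

3


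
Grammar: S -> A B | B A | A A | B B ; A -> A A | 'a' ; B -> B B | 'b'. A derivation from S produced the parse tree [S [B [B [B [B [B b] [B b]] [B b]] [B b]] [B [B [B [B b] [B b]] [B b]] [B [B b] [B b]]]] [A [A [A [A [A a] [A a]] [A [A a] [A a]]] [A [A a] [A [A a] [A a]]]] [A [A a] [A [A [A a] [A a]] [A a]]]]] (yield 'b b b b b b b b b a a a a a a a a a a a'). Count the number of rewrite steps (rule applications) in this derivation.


Every bracketed nonterminal node [X ...] in the tree is produced by exactly one rule application.
Reading the tree off as a leftmost derivation:
  Step 1: S  =>  B A   (applied S -> B A)
  Step 2: B A  =>  B B A   (applied B -> B B)
  Step 3: B B A  =>  B B B A   (applied B -> B B)
  Step 4: B B B A  =>  B B B B A   (applied B -> B B)
  Step 5: B B B B A  =>  B B B B B A   (applied B -> B B)
  Step 6: B B B B B A  =>  b B B B B A   (applied B -> b)
  Step 7: b B B B B A  =>  b b B B B A   (applied B -> b)
  Step 8: b b B B B A  =>  b b b B B A   (applied B -> b)
  Step 9: b b b B B A  =>  b b b b B A   (applied B -> b)
  Step 10: b b b b B A  =>  b b b b B B A   (applied B -> B B)
  Step 11: b b b b B B A  =>  b b b b B B B A   (applied B -> B B)
  Step 12: b b b b B B B A  =>  b b b b B B B B A   (applied B -> B B)
  Step 13: b b b b B B B B A  =>  b b b b b B B B A   (applied B -> b)
  Step 14: b b b b b B B B A  =>  b b b b b b B B A   (applied B -> b)
  Step 15: b b b b b b B B A  =>  b b b b b b b B A   (applied B -> b)
  Step 16: b b b b b b b B A  =>  b b b b b b b B B A   (applied B -> B B)
  Step 17: b b b b b b b B B A  =>  b b b b b b b b B A   (applied B -> b)
  Step 18: b b b b b b b b B A  =>  b b b b b b b b b A   (applied B -> b)
  Step 19: b b b b b b b b b A  =>  b b b b b b b b b A A   (applied A -> A A)
  Step 20: b b b b b b b b b A A  =>  b b b b b b b b b A A A   (applied A -> A A)
  Step 21: b b b b b b b b b A A A  =>  b b b b b b b b b A A A A   (applied A -> A A)
  Step 22: b b b b b b b b b A A A A  =>  b b b b b b b b b A A A A A   (applied A -> A A)
  Step 23: b b b b b b b b b A A A A A  =>  b b b b b b b b b a A A A A   (applied A -> a)
  Step 24: b b b b b b b b b a A A A A  =>  b b b b b b b b b a a A A A   (applied A -> a)
  Step 25: b b b b b b b b b a a A A A  =>  b b b b b b b b b a a A A A A   (applied A -> A A)
  Step 26: b b b b b b b b b a a A A A A  =>  b b b b b b b b b a a a A A A   (applied A -> a)
  Step 27: b b b b b b b b b a a a A A A  =>  b b b b b b b b b a a a a A A   (applied A -> a)
  Step 28: b b b b b b b b b a a a a A A  =>  b b b b b b b b b a a a a A A A   (applied A -> A A)
  Step 29: b b b b b b b b b a a a a A A A  =>  b b b b b b b b b a a a a a A A   (applied A -> a)
  Step 30: b b b b b b b b b a a a a a A A  =>  b b b b b b b b b a a a a a A A A   (applied A -> A A)
  Step 31: b b b b b b b b b a a a a a A A A  =>  b b b b b b b b b a a a a a a A A   (applied A -> a)
  Step 32: b b b b b b b b b a a a a a a A A  =>  b b b b b b b b b a a a a a a a A   (applied A -> a)
  Step 33: b b b b b b b b b a a a a a a a A  =>  b b b b b b b b b a a a a a a a A A   (applied A -> A A)
  Step 34: b b b b b b b b b a a a a a a a A A  =>  b b b b b b b b b a a a a a a a a A   (applied A -> a)
  Step 35: b b b b b b b b b a a a a a a a a A  =>  b b b b b b b b b a a a a a a a a A A   (applied A -> A A)
  Step 36: b b b b b b b b b a a a a a a a a A A  =>  b b b b b b b b b a a a a a a a a A A A   (applied A -> A A)
  Step 37: b b b b b b b b b a a a a a a a a A A A  =>  b b b b b b b b b a a a a a a a a a A A   (applied A -> a)
  Step 38: b b b b b b b b b a a a a a a a a a A A  =>  b b b b b b b b b a a a a a a a a a a A   (applied A -> a)
  Step 39: b b b b b b b b b a a a a a a a a a a A  =>  b b b b b b b b b a a a a a a a a a a a   (applied A -> a)
Final yield: b b b b b b b b b a a a a a a a a a a a
Total rewrite steps: 39

39


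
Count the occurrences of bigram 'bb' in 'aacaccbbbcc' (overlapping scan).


Scanning 'aacaccbbbcc' for bigram 'bb':
  Position 0: 'aa' -> no
  Position 1: 'ac' -> no
  Position 2: 'ca' -> no
  Position 3: 'ac' -> no
  Position 4: 'cc' -> no
  Position 5: 'cb' -> no
  Position 6: 'bb' -> MATCH
  Position 7: 'bb' -> MATCH
  Position 8: 'bc' -> no
  Position 9: 'cc' -> no
Total matches: 2

2


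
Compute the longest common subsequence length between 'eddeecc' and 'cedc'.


DP table for LCS of 'eddeecc' and 'cedc':
       c  e  d  c
    0  0  0  0  0
  e 0  0  1  1  1
  d 0  0  1  2  2
  d 0  0  1  2  2
  e 0  0  1  2  2
  e 0  0  1  2  2
  c 0  1  1  2  3
  c 0  1  1  2  3
LCS: 'edc'
LCS length = 3

3


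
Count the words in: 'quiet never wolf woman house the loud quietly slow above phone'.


Counting words by splitting on spaces:
  Word 1: 'quiet'
  Word 2: 'never'
  Word 3: 'wolf'
  Word 4: 'woman'
  Word 5: 'house'
  Word 6: 'the'
  Word 7: 'loud'
  Word 8: 'quietly'
  Word 9: 'slow'
  Word 10: 'above'
  Word 11: 'phone'
Total words: 11

11


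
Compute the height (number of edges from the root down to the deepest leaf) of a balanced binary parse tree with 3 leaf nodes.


In a balanced binary tree with n leaves the deepest leaf is ceil(log2(n)) edges below the root.
log2(3) = 1.5850
ceil(1.5850) = 2
height (edges) = 2

2


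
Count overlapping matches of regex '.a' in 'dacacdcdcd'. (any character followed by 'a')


Pattern: .a means any character followed by 'a'.
Scanning 'dacacdcdcd' position-by-position:
  Pos 0: window 'da' -> MATCH
  Pos 1: window 'ac' -> no
  Pos 2: window 'ca' -> MATCH
  Pos 3: window 'ac' -> no
  Pos 4: window 'cd' -> no
  Pos 5: window 'dc' -> no
  Pos 6: window 'cd' -> no
  Pos 7: window 'dc' -> no
  Pos 8: window 'cd' -> no
  Pos 9: window 'd' -> no
Total matches: 2

2


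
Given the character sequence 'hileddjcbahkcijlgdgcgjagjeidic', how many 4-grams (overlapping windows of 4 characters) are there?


String 'hileddjcbahkcijlgdgcgjagjeidic' has length L = 30.
Number of overlapping n-grams = L - n + 1
Substituting: 30 - 4 + 1 = 27

27


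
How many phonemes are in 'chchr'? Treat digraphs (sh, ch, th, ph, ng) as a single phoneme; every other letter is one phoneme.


Parsing 'chchr' greedily, digraphs first:
  'ch' -> digraph (1 consonant phoneme) (phonemes so far: 1)
  'ch' -> digraph (1 consonant phoneme) (phonemes so far: 2)
  'r' -> consonant phoneme (phonemes so far: 3)
Total phonemes: 3

3


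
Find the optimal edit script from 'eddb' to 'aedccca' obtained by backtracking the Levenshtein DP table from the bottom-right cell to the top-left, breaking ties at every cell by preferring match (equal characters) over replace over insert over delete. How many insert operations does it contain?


Edit distance = 5. Backtracking from cell (4, 7) with preference match > replace > insert > delete,
then listing the resulting alignment 'eddb' -> 'aedccca' left to right:
  Step 1: insert 'a' [insertion #1]
  Step 2: keep 'e'
  Step 3: keep 'd'
  Step 4: insert 'c' [insertion #2]
  Step 5: insert 'c' [insertion #3]
  Step 6: replace d->c
  Step 7: replace b->a
Total insertions: 3

3


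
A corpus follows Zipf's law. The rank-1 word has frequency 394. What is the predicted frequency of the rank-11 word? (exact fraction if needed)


Zipf's law: freq(rank) = f1 / rank
f1 = 394, rank = 11
freq = 394 / 11
GCD(394, 11) = 1
Simplified: 394/11

394/11


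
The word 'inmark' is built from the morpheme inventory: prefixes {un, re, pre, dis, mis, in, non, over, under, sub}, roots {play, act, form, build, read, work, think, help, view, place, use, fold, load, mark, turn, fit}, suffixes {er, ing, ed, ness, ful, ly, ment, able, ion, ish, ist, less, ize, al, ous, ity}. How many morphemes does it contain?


Segmenting 'inmark' against the inventory:
  'in' -> prefix (morpheme 1)
  'mark' -> root (morpheme 2)
Total morphemes: 2

2


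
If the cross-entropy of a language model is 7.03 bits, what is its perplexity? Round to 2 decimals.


Perplexity formula: PP = 2^H
H = 7.03
PP = 2^7.03
Decompose: 2^7.03 = 2^7 * 2^0.03
2^7 = 128, 2^0.03 ~ 1.0210121
PP ~ 128 * 1.0210121 = 130.6895488
Rounded to 2 decimals: 130.69

130.69


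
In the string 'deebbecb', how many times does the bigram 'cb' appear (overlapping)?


Scanning 'deebbecb' for bigram 'cb':
  Position 0: 'de' -> no
  Position 1: 'ee' -> no
  Position 2: 'eb' -> no
  Position 3: 'bb' -> no
  Position 4: 'be' -> no
  Position 5: 'ec' -> no
  Position 6: 'cb' -> MATCH
Total matches: 1

1


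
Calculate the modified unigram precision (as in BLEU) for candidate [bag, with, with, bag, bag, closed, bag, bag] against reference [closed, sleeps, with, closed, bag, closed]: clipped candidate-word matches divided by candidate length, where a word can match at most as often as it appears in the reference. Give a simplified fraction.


Reference word counts: {'bag': 1, 'closed': 3, 'sleeps': 1, 'with': 1}
Checking each candidate word (with clipping):
  'bag' -> in reference (ref count 1, used 1/1) -> match (matches: 1)
  'with' -> in reference (ref count 1, used 1/1) -> match (matches: 2)
  'with' -> ref count 1 already used up (1/1) -> clipped, no match (matches: 2)
  'bag' -> ref count 1 already used up (1/1) -> clipped, no match (matches: 2)
  'bag' -> ref count 1 already used up (1/1) -> clipped, no match (matches: 2)
  'closed' -> in reference (ref count 3, used 1/3) -> match (matches: 3)
  'bag' -> ref count 1 already used up (1/1) -> clipped, no match (matches: 3)
  'bag' -> ref count 1 already used up (1/1) -> clipped, no match (matches: 3)
Clipped matches: 3, Candidate length: 8
Precision = 3/8

3/8


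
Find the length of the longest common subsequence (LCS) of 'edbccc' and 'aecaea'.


DP table for LCS of 'edbccc' and 'aecaea':
       a  e  c  a  e  a
    0  0  0  0  0  0  0
  e 0  0  1  1  1  1  1
  d 0  0  1  1  1  1  1
  b 0  0  1  1  1  1  1
  c 0  0  1  2  2  2  2
  c 0  0  1  2  2  2  2
  c 0  0  1  2  2  2  2
LCS: 'ec'
LCS length = 2

2


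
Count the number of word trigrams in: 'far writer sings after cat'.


Word trigrams from [5] words:
  Trigram 1: (far writer sings)
  Trigram 2: (writer sings after)
  Trigram 3: (sings after cat)
Total word trigrams: 5 - 2 = 3

3


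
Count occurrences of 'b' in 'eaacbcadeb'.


Scanning 'eaacbcadeb' for 'b':
  Position 4: 'b' -> MATCH (count: 1)
  Position 9: 'b' -> MATCH (count: 2)
Total occurrences of 'b': 2

2


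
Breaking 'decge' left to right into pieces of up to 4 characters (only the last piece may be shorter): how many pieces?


'decge' has 5 characters.
Chunking with max size 4:
  Chunk 1: 'decg' (positions 0-3)
  Chunk 2: 'e' (positions 4-4)
Total chunks: ceil(5 / 4) = 2

2


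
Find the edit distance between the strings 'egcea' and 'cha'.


Building DP table for s1='egcea' (len 5) and s2='cha' (len 3):
       c  h  a
    0  1  2  3
  e 1  1  2  3
  g 2  2  2  3
  c 3  2  3  3
  e 4  3  3  4
  a 5  4  4  3
Edit distance = dp[5][3] = 3

3


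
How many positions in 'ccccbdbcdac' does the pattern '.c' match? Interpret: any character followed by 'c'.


Pattern: .c means any character followed by 'c'.
Scanning 'ccccbdbcdac' position-by-position:
  Pos 0: window 'cc' -> MATCH
  Pos 1: window 'cc' -> MATCH
  Pos 2: window 'cc' -> MATCH
  Pos 3: window 'cb' -> no
  Pos 4: window 'bd' -> no
  Pos 5: window 'db' -> no
  Pos 6: window 'bc' -> MATCH
  Pos 7: window 'cd' -> no
  Pos 8: window 'da' -> no
  Pos 9: window 'ac' -> MATCH
  Pos 10: window 'c' -> no
Total matches: 5

5


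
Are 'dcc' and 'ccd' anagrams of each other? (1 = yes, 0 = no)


Sort characters of 'dcc': 'ccd'
Sort characters of 'ccd': 'ccd'
Sorted forms match -> they ARE anagrams
Result: 1

1


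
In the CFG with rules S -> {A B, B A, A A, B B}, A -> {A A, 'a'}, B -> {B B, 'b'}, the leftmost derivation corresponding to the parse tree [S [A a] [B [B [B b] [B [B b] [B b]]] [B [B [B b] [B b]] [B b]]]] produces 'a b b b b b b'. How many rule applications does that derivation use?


Every bracketed nonterminal node [X ...] in the tree is produced by exactly one rule application.
Reading the tree off as a leftmost derivation:
  Step 1: S  =>  A B   (applied S -> A B)
  Step 2: A B  =>  a B   (applied A -> a)
  Step 3: a B  =>  a B B   (applied B -> B B)
  Step 4: a B B  =>  a B B B   (applied B -> B B)
  Step 5: a B B B  =>  a b B B   (applied B -> b)
  Step 6: a b B B  =>  a b B B B   (applied B -> B B)
  Step 7: a b B B B  =>  a b b B B   (applied B -> b)
  Step 8: a b b B B  =>  a b b b B   (applied B -> b)
  Step 9: a b b b B  =>  a b b b B B   (applied B -> B B)
  Step 10: a b b b B B  =>  a b b b B B B   (applied B -> B B)
  Step 11: a b b b B B B  =>  a b b b b B B   (applied B -> b)
  Step 12: a b b b b B B  =>  a b b b b b B   (applied B -> b)
  Step 13: a b b b b b B  =>  a b b b b b b   (applied B -> b)
Final yield: a b b b b b b
Total rewrite steps: 13

13


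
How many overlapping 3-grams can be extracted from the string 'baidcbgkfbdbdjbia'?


String 'baidcbgkfbdbdjbia' has length L = 17.
Number of overlapping n-grams = L - n + 1
Substituting: 17 - 3 + 1 = 15

15


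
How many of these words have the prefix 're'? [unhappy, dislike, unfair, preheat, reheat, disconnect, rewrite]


Checking each word for prefix 're':
  'unhappy' -> no (count: 0)
  'dislike' -> no (count: 0)
  'unfair' -> no (count: 0)
  'preheat' -> no (count: 0)
  'reheat' -> YES, starts with 're' (count: 1)
  'disconnect' -> no (count: 1)
  'rewrite' -> YES, starts with 're' (count: 2)
Total with prefix 're': 2

2


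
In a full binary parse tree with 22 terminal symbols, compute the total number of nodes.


Leaf nodes (terminals): 22
Internal nodes = n - 1 = 22 - 1 = 21
Total = leaves + internal = 22 + 21 = 43

43


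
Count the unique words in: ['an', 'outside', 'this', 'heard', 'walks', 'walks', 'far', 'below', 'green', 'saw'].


Listing all tokens and tracking unique types:
  Token 1: 'an' -> NEW (unique so far: 1)
  Token 2: 'outside' -> NEW (unique so far: 2)
  Token 3: 'this' -> NEW (unique so far: 3)
  Token 4: 'heard' -> NEW (unique so far: 4)
  Token 5: 'walks' -> NEW (unique so far: 5)
  Token 6: 'walks' -> duplicate (unique so far: 5)
  Token 7: 'far' -> NEW (unique so far: 6)
  Token 8: 'below' -> NEW (unique so far: 7)
  Token 9: 'green' -> NEW (unique so far: 8)
  Token 10: 'saw' -> NEW (unique so far: 9)
Unique types: ('an', 'below', 'far', 'green', 'heard', 'outside', 'saw', 'this', 'walks')
Vocabulary size: 9

9


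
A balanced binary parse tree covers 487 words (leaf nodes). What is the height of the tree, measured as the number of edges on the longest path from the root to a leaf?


In a balanced binary tree with n leaves the deepest leaf is ceil(log2(n)) edges below the root.
log2(487) = 8.9278
ceil(8.9278) = 9
height (edges) = 9

9


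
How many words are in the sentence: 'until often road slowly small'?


Counting words by splitting on spaces:
  Word 1: 'until'
  Word 2: 'often'
  Word 3: 'road'
  Word 4: 'slowly'
  Word 5: 'small'
Total words: 5

5


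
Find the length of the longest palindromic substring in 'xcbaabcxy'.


Scanning 'xcbaabcxy' for palindromic substrings.
Substring at positions 0-7: 'xcbaabcx'.
Check: reverse('xcbaabcx') = 'xcbaabcx' -> palindrome confirmed.
Neighbouring characters ('-' / 'y') break symmetry, so it cannot extend further.
No longer palindromic substring exists; longest length = 8

8


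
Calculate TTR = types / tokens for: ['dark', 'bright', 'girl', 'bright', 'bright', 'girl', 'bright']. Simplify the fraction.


Tokens: 7
Unique types: ('bright', 'dark', 'girl') = 3
TTR = 3/7
Already in lowest terms.

3/7


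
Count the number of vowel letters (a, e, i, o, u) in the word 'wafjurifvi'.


Scanning each character of 'wafjurifvi':
  Position 1: 'w' -> consonant (running count: 0)
  Position 2: 'a' -> vowel (running count: 1)
  Position 3: 'f' -> consonant (running count: 1)
  Position 4: 'j' -> consonant (running count: 1)
  Position 5: 'u' -> vowel (running count: 2)
  Position 6: 'r' -> consonant (running count: 2)
  Position 7: 'i' -> vowel (running count: 3)
  Position 8: 'f' -> consonant (running count: 3)
  Position 9: 'v' -> consonant (running count: 3)
  Position 10: 'i' -> vowel (running count: 4)
Total vowels: 4

4


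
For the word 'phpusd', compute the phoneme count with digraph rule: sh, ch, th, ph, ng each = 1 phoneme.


Parsing 'phpusd' greedily, digraphs first:
  'ph' -> digraph (1 consonant phoneme) (phonemes so far: 1)
  'p' -> consonant phoneme (phonemes so far: 2)
  'u' -> vowel phoneme (phonemes so far: 3)
  's' -> consonant phoneme (phonemes so far: 4)
  'd' -> consonant phoneme (phonemes so far: 5)
Total phonemes: 5

5


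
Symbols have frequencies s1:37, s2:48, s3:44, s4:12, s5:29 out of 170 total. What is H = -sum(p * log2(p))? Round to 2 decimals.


Computing entropy H = -sum(p_i * log2(p_i)):
  s1: p = 37/170 = 0.2176, -p*log2(p) = 0.4788
  s2: p = 48/170 = 0.2824, -p*log2(p) = 0.5151
  s3: p = 44/170 = 0.2588, -p*log2(p) = 0.5047
  s4: p = 12/170 = 0.0706, -p*log2(p) = 0.2700
  s5: p = 29/170 = 0.1706, -p*log2(p) = 0.4352
H = sum of terms = 2.2038
Rounded to 2 decimals: 2.20

2.20


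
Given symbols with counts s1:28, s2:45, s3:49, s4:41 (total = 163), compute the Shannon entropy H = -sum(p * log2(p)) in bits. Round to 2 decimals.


Computing entropy H = -sum(p_i * log2(p_i)):
  s1: p = 28/163 = 0.1718, -p*log2(p) = 0.4366
  s2: p = 45/163 = 0.2761, -p*log2(p) = 0.5126
  s3: p = 49/163 = 0.3006, -p*log2(p) = 0.5213
  s4: p = 41/163 = 0.2515, -p*log2(p) = 0.5008
H = sum of terms = 1.9713
Rounded to 2 decimals: 1.97

1.97


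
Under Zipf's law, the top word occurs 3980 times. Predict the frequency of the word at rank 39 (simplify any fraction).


Zipf's law: freq(rank) = f1 / rank
f1 = 3980, rank = 39
freq = 3980 / 39
GCD(3980, 39) = 1
Simplified: 3980/39

3980/39


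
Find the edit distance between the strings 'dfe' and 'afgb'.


Building DP table for s1='dfe' (len 3) and s2='afgb' (len 4):
       a  f  g  b
    0  1  2  3  4
  d 1  1  2  3  4
  f 2  2  1  2  3
  e 3  3  2  2  3
Edit distance = dp[3][4] = 3

3


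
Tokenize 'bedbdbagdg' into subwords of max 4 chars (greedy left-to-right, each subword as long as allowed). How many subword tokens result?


'bedbdbagdg' has 10 characters.
Chunking with max size 4:
  Chunk 1: 'bedb' (positions 0-3)
  Chunk 2: 'dbag' (positions 4-7)
  Chunk 3: 'dg' (positions 8-9)
Total chunks: ceil(10 / 4) = 3

3


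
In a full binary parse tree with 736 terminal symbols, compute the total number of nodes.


Leaf nodes (terminals): 736
Internal nodes = n - 1 = 736 - 1 = 735
Total = leaves + internal = 736 + 735 = 1471

1471


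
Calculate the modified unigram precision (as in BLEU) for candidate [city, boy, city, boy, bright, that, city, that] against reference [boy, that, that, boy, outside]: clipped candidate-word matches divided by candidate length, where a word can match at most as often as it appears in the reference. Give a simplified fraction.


Reference word counts: {'boy': 2, 'outside': 1, 'that': 2}
Checking each candidate word (with clipping):
  'city' -> not in reference -> no match (matches: 0)
  'boy' -> in reference (ref count 2, used 1/2) -> match (matches: 1)
  'city' -> not in reference -> no match (matches: 1)
  'boy' -> in reference (ref count 2, used 2/2) -> match (matches: 2)
  'bright' -> not in reference -> no match (matches: 2)
  'that' -> in reference (ref count 2, used 1/2) -> match (matches: 3)
  'city' -> not in reference -> no match (matches: 3)
  'that' -> in reference (ref count 2, used 2/2) -> match (matches: 4)
Clipped matches: 4, Candidate length: 8
Precision = 4/8 = 1/2

1/2


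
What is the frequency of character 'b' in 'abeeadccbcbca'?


Scanning 'abeeadccbcbca' for 'b':
  Position 1: 'b' -> MATCH (count: 1)
  Position 8: 'b' -> MATCH (count: 2)
  Position 10: 'b' -> MATCH (count: 3)
Total occurrences of 'b': 3

3


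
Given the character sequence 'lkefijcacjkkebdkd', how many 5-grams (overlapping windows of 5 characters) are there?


String 'lkefijcacjkkebdkd' has length L = 17.
Number of overlapping n-grams = L - n + 1
Substituting: 17 - 5 + 1 = 13

13


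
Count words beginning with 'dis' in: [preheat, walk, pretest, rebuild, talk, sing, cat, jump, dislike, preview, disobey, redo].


Checking each word for prefix 'dis':
  'preheat' -> no (count: 0)
  'walk' -> no (count: 0)
  'pretest' -> no (count: 0)
  'rebuild' -> no (count: 0)
  'talk' -> no (count: 0)
  'sing' -> no (count: 0)
  'cat' -> no (count: 0)
  'jump' -> no (count: 0)
  'dislike' -> YES, starts with 'dis' (count: 1)
  'preview' -> no (count: 1)
  'disobey' -> YES, starts with 'dis' (count: 2)
  'redo' -> no (count: 2)
Total with prefix 'dis': 2

2


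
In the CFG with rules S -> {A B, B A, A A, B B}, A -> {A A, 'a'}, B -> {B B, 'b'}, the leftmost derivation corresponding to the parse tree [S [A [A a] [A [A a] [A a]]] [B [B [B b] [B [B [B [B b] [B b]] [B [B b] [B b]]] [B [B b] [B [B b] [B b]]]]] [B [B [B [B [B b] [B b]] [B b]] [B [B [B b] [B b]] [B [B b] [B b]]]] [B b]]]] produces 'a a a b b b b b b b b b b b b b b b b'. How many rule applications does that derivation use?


Every bracketed nonterminal node [X ...] in the tree is produced by exactly one rule application.
Reading the tree off as a leftmost derivation:
  Step 1: S  =>  A B   (applied S -> A B)
  Step 2: A B  =>  A A B   (applied A -> A A)
  Step 3: A A B  =>  a A B   (applied A -> a)
  Step 4: a A B  =>  a A A B   (applied A -> A A)
  Step 5: a A A B  =>  a a A B   (applied A -> a)
  Step 6: a a A B  =>  a a a B   (applied A -> a)
  Step 7: a a a B  =>  a a a B B   (applied B -> B B)
  Step 8: a a a B B  =>  a a a B B B   (applied B -> B B)
  Step 9: a a a B B B  =>  a a a b B B   (applied B -> b)
  Step 10: a a a b B B  =>  a a a b B B B   (applied B -> B B)
  Step 11: a a a b B B B  =>  a a a b B B B B   (applied B -> B B)
  Step 12: a a a b B B B B  =>  a a a b B B B B B   (applied B -> B B)
  Step 13: a a a b B B B B B  =>  a a a b b B B B B   (applied B -> b)
  Step 14: a a a b b B B B B  =>  a a a b b b B B B   (applied B -> b)
  Step 15: a a a b b b B B B  =>  a a a b b b B B B B   (applied B -> B B)
  Step 16: a a a b b b B B B B  =>  a a a b b b b B B B   (applied B -> b)
  Step 17: a a a b b b b B B B  =>  a a a b b b b b B B   (applied B -> b)
  Step 18: a a a b b b b b B B  =>  a a a b b b b b B B B   (applied B -> B B)
  Step 19: a a a b b b b b B B B  =>  a a a b b b b b b B B   (applied B -> b)
  Step 20: a a a b b b b b b B B  =>  a a a b b b b b b B B B   (applied B -> B B)
  Step 21: a a a b b b b b b B B B  =>  a a a b b b b b b b B B   (applied B -> b)
  Step 22: a a a b b b b b b b B B  =>  a a a b b b b b b b b B   (applied B -> b)
  Step 23: a a a b b b b b b b b B  =>  a a a b b b b b b b b B B   (applied B -> B B)
  Step 24: a a a b b b b b b b b B B  =>  a a a b b b b b b b b B B B   (applied B -> B B)
  Step 25: a a a b b b b b b b b B B B  =>  a a a b b b b b b b b B B B B   (applied B -> B B)
  Step 26: a a a b b b b b b b b B B B B  =>  a a a b b b b b b b b B B B B B   (applied B -> B B)
  Step 27: a a a b b b b b b b b B B B B B  =>  a a a b b b b b b b b b B B B B   (applied B -> b)
  Step 28: a a a b b b b b b b b b B B B B  =>  a a a b b b b b b b b b b B B B   (applied B -> b)
  Step 29: a a a b b b b b b b b b b B B B  =>  a a a b b b b b b b b b b b B B   (applied B -> b)
  Step 30: a a a b b b b b b b b b b b B B  =>  a a a b b b b b b b b b b b B B B   (applied B -> B B)
  Step 31: a a a b b b b b b b b b b b B B B  =>  a a a b b b b b b b b b b b B B B B   (applied B -> B B)
  Step 32: a a a b b b b b b b b b b b B B B B  =>  a a a b b b b b b b b b b b b B B B   (applied B -> b)
  Step 33: a a a b b b b b b b b b b b b B B B  =>  a a a b b b b b b b b b b b b b B B   (applied B -> b)
  Step 34: a a a b b b b b b b b b b b b b B B  =>  a a a b b b b b b b b b b b b b B B B   (applied B -> B B)
  Step 35: a a a b b b b b b b b b b b b b B B B  =>  a a a b b b b b b b b b b b b b b B B   (applied B -> b)
  Step 36: a a a b b b b b b b b b b b b b b B B  =>  a a a b b b b b b b b b b b b b b b B   (applied B -> b)
  Step 37: a a a b b b b b b b b b b b b b b b B  =>  a a a b b b b b b b b b b b b b b b b   (applied B -> b)
Final yield: a a a b b b b b b b b b b b b b b b b
Total rewrite steps: 37

37
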